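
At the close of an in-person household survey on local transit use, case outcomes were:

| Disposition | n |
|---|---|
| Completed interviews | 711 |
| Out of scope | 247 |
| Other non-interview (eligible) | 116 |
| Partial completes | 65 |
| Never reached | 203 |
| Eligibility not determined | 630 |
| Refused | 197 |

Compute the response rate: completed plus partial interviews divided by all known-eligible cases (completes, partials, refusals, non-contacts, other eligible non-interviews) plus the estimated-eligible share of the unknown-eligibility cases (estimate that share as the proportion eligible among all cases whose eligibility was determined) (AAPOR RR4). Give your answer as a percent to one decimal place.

Top = 711 + 65 = 776
Eligible (known) = 711 + 65 + 197 + 203 + 116 = 1292
e = 1292 / (1292 + 247) = 1292 / 1539 = 0.8395
Eligible share of unknowns = 0.8395 × 630 = 528.88
Base = 1292 + 528.88 = 1820.88
RR4 = 776 / 1820.88 = 0.4262

42.6%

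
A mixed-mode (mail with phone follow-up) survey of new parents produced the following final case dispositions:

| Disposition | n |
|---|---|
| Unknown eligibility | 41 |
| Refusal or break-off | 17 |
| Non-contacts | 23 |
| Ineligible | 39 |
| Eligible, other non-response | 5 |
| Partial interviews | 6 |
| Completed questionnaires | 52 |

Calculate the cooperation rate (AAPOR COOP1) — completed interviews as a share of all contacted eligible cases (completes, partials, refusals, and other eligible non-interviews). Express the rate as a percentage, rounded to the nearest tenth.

65.0%

Num → 52
Denom → 52 + 6 + 17 + 5 = 80
COOP1 = 52 / 80 = 0.6500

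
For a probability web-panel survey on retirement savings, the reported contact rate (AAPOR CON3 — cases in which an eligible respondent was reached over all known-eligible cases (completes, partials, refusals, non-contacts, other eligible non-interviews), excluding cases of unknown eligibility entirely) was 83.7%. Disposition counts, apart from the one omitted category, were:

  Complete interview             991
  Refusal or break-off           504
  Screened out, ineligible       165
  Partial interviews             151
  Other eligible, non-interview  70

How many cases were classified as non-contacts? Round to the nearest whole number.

334

Num → 991 + 151 + 504 + 70 = 1716
CON3 = 1716 / D = 0.837
D = 1716 / 0.837 = 2050.2
Remaining denominator categories sum to 1716
non-contacts = 2050.2 − 1716 ≈ 334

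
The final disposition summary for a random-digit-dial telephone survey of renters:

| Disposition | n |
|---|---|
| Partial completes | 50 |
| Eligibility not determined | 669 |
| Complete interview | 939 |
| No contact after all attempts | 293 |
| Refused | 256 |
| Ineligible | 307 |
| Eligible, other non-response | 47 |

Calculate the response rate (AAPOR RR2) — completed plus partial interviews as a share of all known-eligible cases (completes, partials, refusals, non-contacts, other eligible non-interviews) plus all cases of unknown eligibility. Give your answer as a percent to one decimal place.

Num → 939 + 50 = 989
Denominator → 939 + 50 + 256 + 293 + 47 + 669 = 2254
RR2 = 989 / 2254 = 0.4388

43.9%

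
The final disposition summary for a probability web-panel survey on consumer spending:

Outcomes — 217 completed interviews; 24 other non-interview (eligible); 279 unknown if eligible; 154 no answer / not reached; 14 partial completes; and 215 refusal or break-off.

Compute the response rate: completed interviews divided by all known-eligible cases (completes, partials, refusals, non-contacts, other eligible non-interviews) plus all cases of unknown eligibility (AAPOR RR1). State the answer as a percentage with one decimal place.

Top → 217
Denominator → 217 + 14 + 215 + 154 + 24 + 279 = 903
RR1 = 217 / 903 = 0.2403

24.0%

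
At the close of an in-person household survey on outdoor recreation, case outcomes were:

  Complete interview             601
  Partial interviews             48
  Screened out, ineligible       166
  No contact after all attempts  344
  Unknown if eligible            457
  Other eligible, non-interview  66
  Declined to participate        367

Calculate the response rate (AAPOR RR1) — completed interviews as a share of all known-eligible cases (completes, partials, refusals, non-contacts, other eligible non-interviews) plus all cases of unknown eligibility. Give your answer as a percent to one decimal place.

31.9%

Top = 601
Denominator = 601 + 48 + 367 + 344 + 66 + 457 = 1883
RR1 = 601 / 1883 = 0.3192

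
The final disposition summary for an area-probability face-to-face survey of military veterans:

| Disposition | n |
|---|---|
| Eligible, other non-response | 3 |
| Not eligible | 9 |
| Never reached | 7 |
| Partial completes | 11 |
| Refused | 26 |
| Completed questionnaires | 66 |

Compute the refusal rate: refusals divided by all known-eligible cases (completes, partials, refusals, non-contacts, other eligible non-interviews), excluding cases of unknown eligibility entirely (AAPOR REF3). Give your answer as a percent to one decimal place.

23.0%

Num = 26
Denominator = 66 + 11 + 26 + 7 + 3 = 113
REF3 = 26 / 113 = 0.2301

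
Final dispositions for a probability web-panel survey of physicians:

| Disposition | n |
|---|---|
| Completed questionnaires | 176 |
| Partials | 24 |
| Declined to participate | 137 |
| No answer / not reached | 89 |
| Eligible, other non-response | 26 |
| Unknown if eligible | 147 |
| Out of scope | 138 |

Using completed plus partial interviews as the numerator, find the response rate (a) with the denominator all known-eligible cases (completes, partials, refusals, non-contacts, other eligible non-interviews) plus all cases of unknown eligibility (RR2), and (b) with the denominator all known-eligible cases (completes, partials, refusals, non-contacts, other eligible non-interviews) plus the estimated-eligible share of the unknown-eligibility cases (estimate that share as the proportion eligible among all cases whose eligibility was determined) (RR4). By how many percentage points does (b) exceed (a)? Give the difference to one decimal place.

Num → 176 + 24 = 200
Denominator → 176 + 24 + 137 + 89 + 26 + 147 = 599
RR2 = 200 / 599 = 0.3339
Known eligible → 176 + 24 + 137 + 89 + 26 = 452
e = 452 / (452 + 138) = 452 / 590 = 0.7661
e × U → 0.7661 × 147 = 112.62
Denominator → 452 + 112.62 = 564.62
RR4 = 200 / 564.62 = 0.3542
Difference = 35.42 − 33.39 = 2.03 percentage points

2.0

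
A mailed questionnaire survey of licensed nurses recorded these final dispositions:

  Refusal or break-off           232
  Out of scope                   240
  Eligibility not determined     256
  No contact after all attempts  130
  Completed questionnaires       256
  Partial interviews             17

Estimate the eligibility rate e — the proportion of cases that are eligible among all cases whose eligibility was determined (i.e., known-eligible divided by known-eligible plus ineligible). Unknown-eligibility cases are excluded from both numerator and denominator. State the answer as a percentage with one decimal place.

72.6%

Known eligible: 256 + 17 + 232 + 130 = 635
e = 635 / (635 + 240) = 635 / 875 = 0.7257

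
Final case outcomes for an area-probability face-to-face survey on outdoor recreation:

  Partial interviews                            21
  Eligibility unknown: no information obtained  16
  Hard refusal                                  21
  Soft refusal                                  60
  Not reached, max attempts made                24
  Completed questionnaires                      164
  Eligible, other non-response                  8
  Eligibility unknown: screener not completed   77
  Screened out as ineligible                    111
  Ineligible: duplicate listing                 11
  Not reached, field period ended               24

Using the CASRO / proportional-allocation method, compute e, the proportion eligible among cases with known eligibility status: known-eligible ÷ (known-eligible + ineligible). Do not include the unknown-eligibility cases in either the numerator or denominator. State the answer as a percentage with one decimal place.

72.5%

Refusals = 21 + 60 = 81
No answer / not reached = 24 + 24 = 48
Unknown if eligible = 77 + 16 = 93
Out of scope = 111 + 11 = 122
Eligible (known) = 164 + 21 + 81 + 48 + 8 = 322
e = 322 / (322 + 122) = 322 / 444 = 0.7252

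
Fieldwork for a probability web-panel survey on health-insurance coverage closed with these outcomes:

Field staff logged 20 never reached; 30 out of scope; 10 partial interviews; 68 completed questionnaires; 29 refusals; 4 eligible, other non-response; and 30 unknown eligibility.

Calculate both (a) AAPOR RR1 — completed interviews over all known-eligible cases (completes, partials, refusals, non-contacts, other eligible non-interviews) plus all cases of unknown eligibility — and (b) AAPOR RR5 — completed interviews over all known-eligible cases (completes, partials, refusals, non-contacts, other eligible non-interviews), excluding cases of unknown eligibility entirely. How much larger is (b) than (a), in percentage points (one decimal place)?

Top = 68
Base = 68 + 10 + 29 + 20 + 4 + 30 = 161
RR1 = 68 / 161 = 0.4224
Base = 68 + 10 + 29 + 20 + 4 = 131
RR5 = 68 / 131 = 0.5191
Difference = 51.91 − 42.24 = 9.67 percentage points

9.7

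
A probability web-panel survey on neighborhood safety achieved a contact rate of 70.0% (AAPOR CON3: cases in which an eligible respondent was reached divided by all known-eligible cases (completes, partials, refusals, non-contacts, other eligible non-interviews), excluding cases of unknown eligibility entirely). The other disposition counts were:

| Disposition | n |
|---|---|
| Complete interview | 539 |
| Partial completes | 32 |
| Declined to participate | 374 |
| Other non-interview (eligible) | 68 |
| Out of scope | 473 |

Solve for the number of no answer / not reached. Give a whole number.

Top: 539 + 32 + 374 + 68 = 1013
CON3 = 1013 / D = 0.700
D = 1013 / 0.700 = 1447.1
Remaining denominator categories sum to 1013
no answer / not reached = 1447.1 − 1013 ≈ 434

434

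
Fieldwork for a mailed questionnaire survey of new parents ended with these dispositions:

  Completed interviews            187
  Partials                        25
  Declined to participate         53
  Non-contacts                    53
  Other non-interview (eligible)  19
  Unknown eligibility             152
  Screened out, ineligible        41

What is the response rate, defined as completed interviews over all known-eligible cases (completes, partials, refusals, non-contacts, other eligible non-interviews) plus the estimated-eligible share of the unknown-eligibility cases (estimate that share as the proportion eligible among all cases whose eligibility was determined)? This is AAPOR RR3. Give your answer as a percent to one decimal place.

39.6%

Numerator = 187
Eligible (known) = 187 + 25 + 53 + 53 + 19 = 337
e = 337 / (337 + 41) = 337 / 378 = 0.8915
Eligible share of unknowns = 0.8915 × 152 = 135.51
Denom = 337 + 135.51 = 472.51
RR3 = 187 / 472.51 = 0.3958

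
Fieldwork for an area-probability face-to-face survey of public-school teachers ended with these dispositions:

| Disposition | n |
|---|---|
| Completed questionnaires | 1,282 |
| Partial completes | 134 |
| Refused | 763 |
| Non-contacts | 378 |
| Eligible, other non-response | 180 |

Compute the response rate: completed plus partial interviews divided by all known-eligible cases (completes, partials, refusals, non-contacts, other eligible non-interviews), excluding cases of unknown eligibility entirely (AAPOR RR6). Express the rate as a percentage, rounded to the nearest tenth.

Top: 1282 + 134 = 1416
Denominator: 1282 + 134 + 763 + 378 + 180 = 2737
RR6 = 1416 / 2737 = 0.5174

51.7%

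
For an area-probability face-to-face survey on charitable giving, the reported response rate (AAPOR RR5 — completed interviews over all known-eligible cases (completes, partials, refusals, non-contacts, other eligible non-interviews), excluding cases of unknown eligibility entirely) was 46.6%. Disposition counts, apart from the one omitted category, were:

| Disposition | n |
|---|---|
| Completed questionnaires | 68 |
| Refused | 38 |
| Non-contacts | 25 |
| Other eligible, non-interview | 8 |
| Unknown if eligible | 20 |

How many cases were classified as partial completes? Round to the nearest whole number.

7

RR5 = 68 / D = 0.466
D = 68 / 0.466 = 145.9
Rest of base = 139
partial completes = 145.9 − 139 ≈ 7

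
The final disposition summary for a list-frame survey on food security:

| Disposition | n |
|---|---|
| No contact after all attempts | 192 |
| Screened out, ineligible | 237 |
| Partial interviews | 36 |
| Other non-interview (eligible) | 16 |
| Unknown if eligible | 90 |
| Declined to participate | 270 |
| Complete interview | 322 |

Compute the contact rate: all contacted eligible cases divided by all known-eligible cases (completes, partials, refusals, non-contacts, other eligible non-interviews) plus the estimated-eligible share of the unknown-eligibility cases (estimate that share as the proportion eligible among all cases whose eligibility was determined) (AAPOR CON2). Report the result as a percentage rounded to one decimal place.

71.1%

Top → 322 + 36 + 270 + 16 = 644
Eligible (known) → 322 + 36 + 270 + 192 + 16 = 836
e = 836 / (836 + 237) = 836 / 1073 = 0.7791
e × U → 0.7791 × 90 = 70.12
Denominator → 836 + 70.12 = 906.12
CON2 = 644 / 906.12 = 0.7107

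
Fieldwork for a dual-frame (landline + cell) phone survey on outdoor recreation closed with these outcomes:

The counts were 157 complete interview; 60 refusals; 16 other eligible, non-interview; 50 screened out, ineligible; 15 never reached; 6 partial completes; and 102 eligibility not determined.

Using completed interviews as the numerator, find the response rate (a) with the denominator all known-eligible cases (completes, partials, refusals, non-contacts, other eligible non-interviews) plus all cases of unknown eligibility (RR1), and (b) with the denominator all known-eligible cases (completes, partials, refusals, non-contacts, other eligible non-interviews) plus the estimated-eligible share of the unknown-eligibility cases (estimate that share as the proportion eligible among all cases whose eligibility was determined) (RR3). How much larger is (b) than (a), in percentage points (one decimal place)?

2.2

Numerator = 157
Base = 157 + 6 + 60 + 15 + 16 + 102 = 356
RR1 = 157 / 356 = 0.4410
Determined eligible = 157 + 6 + 60 + 15 + 16 = 254
e = 254 / (254 + 50) = 254 / 304 = 0.8355
Eligible share of unknowns = 0.8355 × 102 = 85.22
Base = 254 + 85.22 = 339.22
RR3 = 157 / 339.22 = 0.4628
Difference = 46.28 − 44.10 = 2.18 percentage points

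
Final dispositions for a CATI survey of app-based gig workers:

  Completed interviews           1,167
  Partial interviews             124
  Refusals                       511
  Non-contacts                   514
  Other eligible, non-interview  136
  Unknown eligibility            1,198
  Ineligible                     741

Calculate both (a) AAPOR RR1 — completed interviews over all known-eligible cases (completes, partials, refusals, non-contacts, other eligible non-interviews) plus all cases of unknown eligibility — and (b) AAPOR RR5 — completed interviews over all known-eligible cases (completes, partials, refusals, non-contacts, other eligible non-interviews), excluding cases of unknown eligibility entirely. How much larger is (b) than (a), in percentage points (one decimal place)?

Top: 1167
Denominator: 1167 + 124 + 511 + 514 + 136 + 1198 = 3650
RR1 = 1167 / 3650 = 0.3197
Denominator: 1167 + 124 + 511 + 514 + 136 = 2452
RR5 = 1167 / 2452 = 0.4759
Difference = 47.59 − 31.97 = 15.62 percentage points

15.6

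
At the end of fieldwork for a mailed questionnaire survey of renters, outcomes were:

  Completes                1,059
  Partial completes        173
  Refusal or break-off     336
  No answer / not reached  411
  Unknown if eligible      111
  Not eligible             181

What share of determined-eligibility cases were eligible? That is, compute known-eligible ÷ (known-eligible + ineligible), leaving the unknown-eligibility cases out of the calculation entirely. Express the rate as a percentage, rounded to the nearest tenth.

91.6%

Determined eligible → 1059 + 173 + 336 + 411 = 1979
e = 1979 / (1979 + 181) = 1979 / 2160 = 0.9162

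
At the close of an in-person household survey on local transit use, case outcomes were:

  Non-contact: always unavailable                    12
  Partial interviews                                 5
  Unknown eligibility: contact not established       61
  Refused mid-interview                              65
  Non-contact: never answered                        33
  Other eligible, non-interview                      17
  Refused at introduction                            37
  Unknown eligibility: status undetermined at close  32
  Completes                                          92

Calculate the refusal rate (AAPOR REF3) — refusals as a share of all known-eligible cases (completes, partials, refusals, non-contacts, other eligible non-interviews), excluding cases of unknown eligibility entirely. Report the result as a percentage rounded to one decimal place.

39.1%

Refusal or break-off = 37 + 65 = 102
Never reached = 33 + 12 = 45
Undetermined eligibility = 61 + 32 = 93
Num = 102
Denom = 92 + 5 + 102 + 45 + 17 = 261
REF3 = 102 / 261 = 0.3908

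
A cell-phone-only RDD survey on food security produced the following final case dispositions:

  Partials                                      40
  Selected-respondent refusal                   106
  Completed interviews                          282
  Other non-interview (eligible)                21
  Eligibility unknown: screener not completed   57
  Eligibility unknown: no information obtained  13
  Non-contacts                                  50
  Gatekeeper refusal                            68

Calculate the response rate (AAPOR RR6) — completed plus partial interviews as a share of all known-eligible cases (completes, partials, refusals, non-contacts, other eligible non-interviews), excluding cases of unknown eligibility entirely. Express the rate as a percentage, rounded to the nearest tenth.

56.8%

Refusals = 68 + 106 = 174
Unknown eligibility = 57 + 13 = 70
Numerator = 282 + 40 = 322
Denom = 282 + 40 + 174 + 50 + 21 = 567
RR6 = 322 / 567 = 0.5679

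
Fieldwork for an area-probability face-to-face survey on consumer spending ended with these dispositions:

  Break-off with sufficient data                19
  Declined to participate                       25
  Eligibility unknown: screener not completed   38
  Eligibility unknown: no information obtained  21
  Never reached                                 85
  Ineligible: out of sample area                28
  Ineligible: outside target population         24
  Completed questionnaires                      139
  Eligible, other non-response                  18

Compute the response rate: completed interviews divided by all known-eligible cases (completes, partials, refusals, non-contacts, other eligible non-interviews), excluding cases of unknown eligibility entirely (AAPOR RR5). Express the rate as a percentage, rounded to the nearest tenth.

Unknown eligibility = 38 + 21 = 59
Screened out, ineligible = 24 + 28 = 52
Numerator: 139
Base: 139 + 19 + 25 + 85 + 18 = 286
RR5 = 139 / 286 = 0.4860

48.6%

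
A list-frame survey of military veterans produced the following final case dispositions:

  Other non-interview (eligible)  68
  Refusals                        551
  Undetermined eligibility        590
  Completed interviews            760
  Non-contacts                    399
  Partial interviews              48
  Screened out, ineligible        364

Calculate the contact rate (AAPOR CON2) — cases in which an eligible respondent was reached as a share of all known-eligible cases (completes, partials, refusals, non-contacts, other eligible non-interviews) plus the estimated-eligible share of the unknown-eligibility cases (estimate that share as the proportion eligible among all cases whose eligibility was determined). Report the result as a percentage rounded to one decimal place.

Numerator: 760 + 48 + 551 + 68 = 1427
Eligible (known): 760 + 48 + 551 + 399 + 68 = 1826
e = 1826 / (1826 + 364) = 1826 / 2190 = 0.8338
Estimated eligible among unknowns: 0.8338 × 590 = 491.94
Denom: 1826 + 491.94 = 2317.94
CON2 = 1427 / 2317.94 = 0.6156

61.6%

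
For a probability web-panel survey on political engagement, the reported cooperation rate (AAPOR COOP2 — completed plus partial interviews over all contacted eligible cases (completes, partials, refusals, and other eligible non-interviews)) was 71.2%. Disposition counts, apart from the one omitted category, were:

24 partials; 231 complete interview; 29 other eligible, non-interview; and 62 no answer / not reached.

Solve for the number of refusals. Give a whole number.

Numerator → 231 + 24 = 255
COOP2 = 255 / D = 0.712
D = 255 / 0.712 = 358.1
Rest of base = 284
refusals = 358.1 − 284 ≈ 74

74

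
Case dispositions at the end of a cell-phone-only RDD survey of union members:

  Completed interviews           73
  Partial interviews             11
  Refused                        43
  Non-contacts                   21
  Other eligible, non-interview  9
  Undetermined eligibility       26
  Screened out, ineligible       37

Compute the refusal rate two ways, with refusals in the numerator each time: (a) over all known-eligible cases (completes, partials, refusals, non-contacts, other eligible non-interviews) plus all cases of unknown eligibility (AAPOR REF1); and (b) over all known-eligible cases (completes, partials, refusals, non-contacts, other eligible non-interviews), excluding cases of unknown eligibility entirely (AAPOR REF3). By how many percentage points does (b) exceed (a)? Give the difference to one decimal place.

3.9

Top → 43
Denom → 73 + 11 + 43 + 21 + 9 + 26 = 183
REF1 = 43 / 183 = 0.2350
Denom → 73 + 11 + 43 + 21 + 9 = 157
REF3 = 43 / 157 = 0.2739
Difference = 27.39 − 23.50 = 3.89 percentage points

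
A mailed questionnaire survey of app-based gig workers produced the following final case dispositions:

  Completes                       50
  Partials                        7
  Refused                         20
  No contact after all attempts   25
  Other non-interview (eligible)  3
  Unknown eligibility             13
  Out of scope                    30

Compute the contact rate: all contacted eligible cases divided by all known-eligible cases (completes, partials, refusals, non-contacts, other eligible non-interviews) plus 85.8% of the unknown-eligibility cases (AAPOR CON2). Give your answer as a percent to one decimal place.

Numerator → 50 + 7 + 20 + 3 = 80
Known eligible → 50 + 7 + 20 + 25 + 3 = 105
Eligible share of unknowns → 0.8580 × 13 = 11.15
Denom → 105 + 11.15 = 116.15
CON2 = 80 / 116.15 = 0.6888

68.9%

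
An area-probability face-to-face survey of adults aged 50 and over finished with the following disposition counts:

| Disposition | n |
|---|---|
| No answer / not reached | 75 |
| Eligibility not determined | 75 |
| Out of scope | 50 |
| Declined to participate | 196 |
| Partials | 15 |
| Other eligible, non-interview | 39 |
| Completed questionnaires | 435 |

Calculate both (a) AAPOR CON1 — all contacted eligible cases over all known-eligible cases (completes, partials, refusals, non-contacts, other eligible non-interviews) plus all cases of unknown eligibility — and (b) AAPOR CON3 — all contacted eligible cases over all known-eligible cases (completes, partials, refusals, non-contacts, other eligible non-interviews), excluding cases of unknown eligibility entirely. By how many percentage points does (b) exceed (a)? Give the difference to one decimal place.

8.1

Num: 435 + 15 + 196 + 39 = 685
Base: 435 + 15 + 196 + 75 + 39 + 75 = 835
CON1 = 685 / 835 = 0.8204
Base: 435 + 15 + 196 + 75 + 39 = 760
CON3 = 685 / 760 = 0.9013
Difference = 90.13 − 82.04 = 8.09 percentage points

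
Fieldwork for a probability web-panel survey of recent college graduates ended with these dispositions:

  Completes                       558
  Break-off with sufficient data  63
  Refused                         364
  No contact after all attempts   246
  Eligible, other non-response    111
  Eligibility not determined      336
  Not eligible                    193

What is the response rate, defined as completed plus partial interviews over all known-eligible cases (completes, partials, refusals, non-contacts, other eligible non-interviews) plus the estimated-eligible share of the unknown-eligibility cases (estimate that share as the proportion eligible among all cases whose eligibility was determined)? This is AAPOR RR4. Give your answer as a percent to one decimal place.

38.0%

Top = 558 + 63 = 621
Eligible (known) = 558 + 63 + 364 + 246 + 111 = 1342
e = 1342 / (1342 + 193) = 1342 / 1535 = 0.8743
Estimated eligible among unknowns = 0.8743 × 336 = 293.76
Base = 1342 + 293.76 = 1635.76
RR4 = 621 / 1635.76 = 0.3796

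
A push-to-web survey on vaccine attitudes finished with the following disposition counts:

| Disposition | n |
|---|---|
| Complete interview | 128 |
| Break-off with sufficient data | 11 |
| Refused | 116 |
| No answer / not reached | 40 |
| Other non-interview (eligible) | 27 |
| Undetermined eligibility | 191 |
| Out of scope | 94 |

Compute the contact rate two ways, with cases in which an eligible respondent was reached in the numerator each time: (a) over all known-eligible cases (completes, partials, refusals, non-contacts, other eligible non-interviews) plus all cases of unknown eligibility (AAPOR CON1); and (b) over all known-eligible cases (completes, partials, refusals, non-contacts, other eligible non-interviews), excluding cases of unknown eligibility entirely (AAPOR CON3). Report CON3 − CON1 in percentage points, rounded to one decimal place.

32.6

Top → 128 + 11 + 116 + 27 = 282
Denominator → 128 + 11 + 116 + 40 + 27 + 191 = 513
CON1 = 282 / 513 = 0.5497
Denominator → 128 + 11 + 116 + 40 + 27 = 322
CON3 = 282 / 322 = 0.8758
Difference = 87.58 − 54.97 = 32.61 percentage points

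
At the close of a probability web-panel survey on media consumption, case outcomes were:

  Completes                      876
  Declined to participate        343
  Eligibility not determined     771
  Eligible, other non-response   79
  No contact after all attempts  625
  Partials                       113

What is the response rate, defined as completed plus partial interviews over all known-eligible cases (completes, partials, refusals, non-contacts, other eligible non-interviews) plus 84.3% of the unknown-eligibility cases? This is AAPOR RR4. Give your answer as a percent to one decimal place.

36.8%

Num → 876 + 113 = 989
Eligible (known) → 876 + 113 + 343 + 625 + 79 = 2036
e × U → 0.8430 × 771 = 649.95
Base → 2036 + 649.95 = 2685.95
RR4 = 989 / 2685.95 = 0.3682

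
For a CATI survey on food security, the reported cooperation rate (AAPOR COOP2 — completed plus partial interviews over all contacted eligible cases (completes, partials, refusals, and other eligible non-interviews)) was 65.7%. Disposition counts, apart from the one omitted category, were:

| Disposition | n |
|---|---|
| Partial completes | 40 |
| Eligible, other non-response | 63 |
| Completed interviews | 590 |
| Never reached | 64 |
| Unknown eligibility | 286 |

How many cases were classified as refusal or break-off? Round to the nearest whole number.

Numerator = 590 + 40 = 630
COOP2 = 630 / D = 0.657
D = 630 / 0.657 = 958.9
Rest of base = 693
refusal or break-off = 958.9 − 693 ≈ 266

266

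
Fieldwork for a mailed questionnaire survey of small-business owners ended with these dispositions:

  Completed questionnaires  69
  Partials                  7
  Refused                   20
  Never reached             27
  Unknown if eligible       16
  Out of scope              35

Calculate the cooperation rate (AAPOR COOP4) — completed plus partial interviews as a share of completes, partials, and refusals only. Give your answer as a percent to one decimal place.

79.2%

Top: 69 + 7 = 76
Denominator: 69 + 7 + 20 = 96
COOP4 = 76 / 96 = 0.7917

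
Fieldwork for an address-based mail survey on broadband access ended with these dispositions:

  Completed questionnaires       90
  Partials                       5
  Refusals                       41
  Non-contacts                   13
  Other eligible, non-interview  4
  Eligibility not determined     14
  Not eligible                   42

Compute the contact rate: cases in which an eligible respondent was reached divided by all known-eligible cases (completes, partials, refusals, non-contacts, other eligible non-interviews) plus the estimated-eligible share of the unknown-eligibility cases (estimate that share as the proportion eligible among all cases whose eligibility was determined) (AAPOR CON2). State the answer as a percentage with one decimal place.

Top → 90 + 5 + 41 + 4 = 140
Eligible (known) → 90 + 5 + 41 + 13 + 4 = 153
e = 153 / (153 + 42) = 153 / 195 = 0.7846
e × U → 0.7846 × 14 = 10.98
Denom → 153 + 10.98 = 163.98
CON2 = 140 / 163.98 = 0.8538

85.4%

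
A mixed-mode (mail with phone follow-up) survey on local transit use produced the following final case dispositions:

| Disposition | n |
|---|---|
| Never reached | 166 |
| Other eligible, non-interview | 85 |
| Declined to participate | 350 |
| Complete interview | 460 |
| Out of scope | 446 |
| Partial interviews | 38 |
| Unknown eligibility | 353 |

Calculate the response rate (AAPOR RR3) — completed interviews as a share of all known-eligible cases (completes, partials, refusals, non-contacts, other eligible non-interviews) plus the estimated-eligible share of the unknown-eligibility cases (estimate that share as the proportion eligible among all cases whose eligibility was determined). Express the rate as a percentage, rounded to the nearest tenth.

Top: 460
Eligible (known): 460 + 38 + 350 + 166 + 85 = 1099
e = 1099 / (1099 + 446) = 1099 / 1545 = 0.7113
Eligible share of unknowns: 0.7113 × 353 = 251.09
Base: 1099 + 251.09 = 1350.09
RR3 = 460 / 1350.09 = 0.3407

34.1%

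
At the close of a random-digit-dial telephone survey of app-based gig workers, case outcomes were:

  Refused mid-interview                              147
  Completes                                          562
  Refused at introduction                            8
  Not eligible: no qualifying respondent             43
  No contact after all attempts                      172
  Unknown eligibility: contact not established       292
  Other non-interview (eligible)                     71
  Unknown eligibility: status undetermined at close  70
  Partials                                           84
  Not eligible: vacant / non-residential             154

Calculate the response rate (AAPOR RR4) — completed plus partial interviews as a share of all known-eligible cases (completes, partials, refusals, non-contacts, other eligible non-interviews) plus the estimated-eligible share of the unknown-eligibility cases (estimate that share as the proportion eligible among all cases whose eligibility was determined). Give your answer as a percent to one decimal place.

Declined to participate = 8 + 147 = 155
Unknown if eligible = 292 + 70 = 362
Out of scope = 43 + 154 = 197
Top → 562 + 84 = 646
Eligible (known) → 562 + 84 + 155 + 172 + 71 = 1044
e = 1044 / (1044 + 197) = 1044 / 1241 = 0.8413
e × U → 0.8413 × 362 = 304.55
Denom → 1044 + 304.55 = 1348.55
RR4 = 646 / 1348.55 = 0.4790

47.9%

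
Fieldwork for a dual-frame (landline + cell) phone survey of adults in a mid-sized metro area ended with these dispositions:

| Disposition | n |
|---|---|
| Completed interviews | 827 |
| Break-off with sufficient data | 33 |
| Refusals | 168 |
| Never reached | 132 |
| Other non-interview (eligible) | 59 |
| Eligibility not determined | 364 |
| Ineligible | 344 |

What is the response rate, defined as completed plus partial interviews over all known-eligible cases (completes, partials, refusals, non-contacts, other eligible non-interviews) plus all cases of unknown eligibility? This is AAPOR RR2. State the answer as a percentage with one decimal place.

Num: 827 + 33 = 860
Denominator: 827 + 33 + 168 + 132 + 59 + 364 = 1583
RR2 = 860 / 1583 = 0.5433

54.3%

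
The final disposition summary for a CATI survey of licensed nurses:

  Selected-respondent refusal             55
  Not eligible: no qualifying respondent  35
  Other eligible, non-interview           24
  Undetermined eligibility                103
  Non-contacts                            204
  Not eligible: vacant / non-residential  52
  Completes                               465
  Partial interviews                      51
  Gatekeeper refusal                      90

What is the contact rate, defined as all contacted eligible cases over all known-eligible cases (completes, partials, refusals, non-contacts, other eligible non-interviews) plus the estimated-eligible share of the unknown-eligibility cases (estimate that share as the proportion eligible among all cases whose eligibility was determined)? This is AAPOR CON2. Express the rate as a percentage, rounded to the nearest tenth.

Declined to participate = 90 + 55 = 145
Not eligible = 35 + 52 = 87
Num = 465 + 51 + 145 + 24 = 685
Determined eligible = 465 + 51 + 145 + 204 + 24 = 889
e = 889 / (889 + 87) = 889 / 976 = 0.9109
Eligible share of unknowns = 0.9109 × 103 = 93.82
Denominator = 889 + 93.82 = 982.82
CON2 = 685 / 982.82 = 0.6970

69.7%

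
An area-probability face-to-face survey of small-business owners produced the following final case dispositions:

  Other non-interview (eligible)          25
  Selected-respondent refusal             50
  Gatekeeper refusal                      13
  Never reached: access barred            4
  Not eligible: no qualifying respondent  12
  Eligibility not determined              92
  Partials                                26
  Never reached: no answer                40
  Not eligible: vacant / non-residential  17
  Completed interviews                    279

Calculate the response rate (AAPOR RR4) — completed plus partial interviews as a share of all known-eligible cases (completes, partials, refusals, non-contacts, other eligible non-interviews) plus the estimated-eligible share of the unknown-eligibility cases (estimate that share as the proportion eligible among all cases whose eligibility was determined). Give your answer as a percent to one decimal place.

Refusals = 13 + 50 = 63
Never reached = 40 + 4 = 44
Ineligible = 12 + 17 = 29
Num: 279 + 26 = 305
Known eligible: 279 + 26 + 63 + 44 + 25 = 437
e = 437 / (437 + 29) = 437 / 466 = 0.9378
Eligible share of unknowns: 0.9378 × 92 = 86.28
Denominator: 437 + 86.28 = 523.28
RR4 = 305 / 523.28 = 0.5829

58.3%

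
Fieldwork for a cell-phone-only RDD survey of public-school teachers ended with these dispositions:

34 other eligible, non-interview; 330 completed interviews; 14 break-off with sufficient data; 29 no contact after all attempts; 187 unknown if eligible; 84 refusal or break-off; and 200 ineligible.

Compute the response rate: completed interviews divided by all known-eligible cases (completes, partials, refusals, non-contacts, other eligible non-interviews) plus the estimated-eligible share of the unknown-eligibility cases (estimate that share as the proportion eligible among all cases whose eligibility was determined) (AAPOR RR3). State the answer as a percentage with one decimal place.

52.9%

Num: 330
Known eligible: 330 + 14 + 84 + 29 + 34 = 491
e = 491 / (491 + 200) = 491 / 691 = 0.7106
Eligible share of unknowns: 0.7106 × 187 = 132.88
Denominator: 491 + 132.88 = 623.88
RR3 = 330 / 623.88 = 0.5289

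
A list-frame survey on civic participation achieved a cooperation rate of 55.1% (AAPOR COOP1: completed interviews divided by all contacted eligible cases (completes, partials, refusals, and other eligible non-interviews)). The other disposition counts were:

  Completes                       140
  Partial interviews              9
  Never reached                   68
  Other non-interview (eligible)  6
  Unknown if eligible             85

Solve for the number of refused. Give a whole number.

COOP1 = 140 / D = 0.551
D = 140 / 0.551 = 254.1
Remaining denominator categories sum to 155
refused = 254.1 − 155 ≈ 99

99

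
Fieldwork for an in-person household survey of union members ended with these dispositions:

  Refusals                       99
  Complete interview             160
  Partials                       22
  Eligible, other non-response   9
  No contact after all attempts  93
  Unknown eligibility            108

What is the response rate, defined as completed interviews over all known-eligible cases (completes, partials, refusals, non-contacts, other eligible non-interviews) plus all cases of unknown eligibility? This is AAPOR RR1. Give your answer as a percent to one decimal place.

Numerator → 160
Denominator → 160 + 22 + 99 + 93 + 9 + 108 = 491
RR1 = 160 / 491 = 0.3259

32.6%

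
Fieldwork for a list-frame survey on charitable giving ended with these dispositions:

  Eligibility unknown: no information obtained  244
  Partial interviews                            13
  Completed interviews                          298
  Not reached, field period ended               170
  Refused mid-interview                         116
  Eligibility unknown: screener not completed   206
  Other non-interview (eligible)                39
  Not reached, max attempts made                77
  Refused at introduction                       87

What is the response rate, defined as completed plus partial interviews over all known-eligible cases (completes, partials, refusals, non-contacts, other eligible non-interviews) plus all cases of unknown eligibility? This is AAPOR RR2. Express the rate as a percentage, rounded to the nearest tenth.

Declined to participate = 87 + 116 = 203
Never reached = 170 + 77 = 247
Unknown eligibility = 206 + 244 = 450
Top = 298 + 13 = 311
Denom = 298 + 13 + 203 + 247 + 39 + 450 = 1250
RR2 = 311 / 1250 = 0.2488

24.9%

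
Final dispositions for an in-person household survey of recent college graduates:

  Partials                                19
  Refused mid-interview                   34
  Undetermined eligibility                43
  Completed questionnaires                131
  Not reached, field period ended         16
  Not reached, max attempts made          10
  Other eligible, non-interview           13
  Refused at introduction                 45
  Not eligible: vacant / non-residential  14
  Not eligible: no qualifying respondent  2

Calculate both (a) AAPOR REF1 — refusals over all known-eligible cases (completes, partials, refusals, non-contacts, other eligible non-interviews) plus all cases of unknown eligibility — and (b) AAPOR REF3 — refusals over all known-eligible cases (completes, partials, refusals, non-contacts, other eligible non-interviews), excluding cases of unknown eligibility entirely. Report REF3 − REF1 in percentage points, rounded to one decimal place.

Declined to participate = 45 + 34 = 79
No answer / not reached = 16 + 10 = 26
Not eligible = 2 + 14 = 16
Num: 79
Denominator: 131 + 19 + 79 + 26 + 13 + 43 = 311
REF1 = 79 / 311 = 0.2540
Denominator: 131 + 19 + 79 + 26 + 13 = 268
REF3 = 79 / 268 = 0.2948
Difference = 29.48 − 25.40 = 4.08 percentage points

4.1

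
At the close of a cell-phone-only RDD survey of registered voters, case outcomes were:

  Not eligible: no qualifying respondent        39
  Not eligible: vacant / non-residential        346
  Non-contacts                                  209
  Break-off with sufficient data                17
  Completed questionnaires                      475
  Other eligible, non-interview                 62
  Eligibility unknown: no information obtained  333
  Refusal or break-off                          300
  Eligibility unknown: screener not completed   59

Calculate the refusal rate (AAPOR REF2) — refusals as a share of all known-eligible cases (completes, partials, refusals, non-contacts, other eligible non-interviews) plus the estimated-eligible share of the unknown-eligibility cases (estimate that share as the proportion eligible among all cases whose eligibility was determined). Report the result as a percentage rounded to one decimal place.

Unknown if eligible = 59 + 333 = 392
Screened out, ineligible = 39 + 346 = 385
Num = 300
Eligible (known) = 475 + 17 + 300 + 209 + 62 = 1063
e = 1063 / (1063 + 385) = 1063 / 1448 = 0.7341
Eligible share of unknowns = 0.7341 × 392 = 287.77
Base = 1063 + 287.77 = 1350.77
REF2 = 300 / 1350.77 = 0.2221

22.2%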